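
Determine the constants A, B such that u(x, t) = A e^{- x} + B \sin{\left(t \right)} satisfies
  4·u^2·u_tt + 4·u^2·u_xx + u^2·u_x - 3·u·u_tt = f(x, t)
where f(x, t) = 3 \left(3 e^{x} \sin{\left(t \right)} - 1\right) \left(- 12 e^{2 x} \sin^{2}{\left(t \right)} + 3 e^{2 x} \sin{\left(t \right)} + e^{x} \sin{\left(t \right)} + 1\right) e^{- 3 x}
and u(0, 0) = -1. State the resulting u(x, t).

Answer: u(x, t) = 3 \sin{\left(t \right)} - e^{- x}

Derivation:
Substitute the ansatz u = A e^{- x} + B \sin{\left(t \right)} into the left-hand side.
Derivatives of the ansatz:
  u_tt = - B \sin{\left(t \right)}
  u_xx = A e^{- x}
  u_x = - A e^{- x}
Term by term:
  4·u^2·u_tt = - 4 A^{2} B e^{- 2 x} \sin{\left(t \right)} - 8 A B^{2} e^{- x} \sin^{2}{\left(t \right)} - 4 B^{3} \sin^{3}{\left(t \right)}
  4·u^2·u_xx = 4 A^{3} e^{- 3 x} + 8 A^{2} B e^{- 2 x} \sin{\left(t \right)} + 4 A B^{2} e^{- x} \sin^{2}{\left(t \right)}
  u^2·u_x = - A^{3} e^{- 3 x} - 2 A^{2} B e^{- 2 x} \sin{\left(t \right)} - A B^{2} e^{- x} \sin^{2}{\left(t \right)}
  -3·u·u_tt = 3 A B e^{- x} \sin{\left(t \right)} + 3 B^{2} \sin^{2}{\left(t \right)}
So the left-hand side equals
  3 A^{3} e^{- 3 x} + 2 A^{2} B e^{- 2 x} \sin{\left(t \right)} - 5 A B^{2} e^{- x} \sin^{2}{\left(t \right)} + 3 A B e^{- x} \sin{\left(t \right)} - 4 B^{3} \sin^{3}{\left(t \right)} + 3 B^{2} \sin^{2}{\left(t \right)}
This must equal f(x, t) identically; expanded, f = - 108 \sin^{3}{\left(t \right)} + 27 \sin^{2}{\left(t \right)} + 45 e^{- x} \sin^{2}{\left(t \right)} - 9 e^{- x} \sin{\left(t \right)} + 6 e^{- 2 x} \sin{\left(t \right)} - 3 e^{- 3 x}.
Matching coefficients of the independent functions:
  [e^{- 2 x} \sin{\left(t \right)}]:  2 A^{2} B = 6
  [e^{- x} \sin{\left(t \right)}]:  3 A B = -9
  [e^{- x} \sin^{2}{\left(t \right)}]:  - 5 A B^{2} = 45
  [e^{- 3 x}]:  3 A^{3} = -3
  [\sin^{2}{\left(t \right)}]:  3 B^{2} = 27
  [\sin^{3}{\left(t \right)}]:  - 4 B^{3} = -108
Solving: A = -1, B = 3.
Check against the point condition:
  u(0, 0) = -1  ⟹  A = -1  ✓
Hence u(x, t) = 3 \sin{\left(t \right)} - e^{- x}.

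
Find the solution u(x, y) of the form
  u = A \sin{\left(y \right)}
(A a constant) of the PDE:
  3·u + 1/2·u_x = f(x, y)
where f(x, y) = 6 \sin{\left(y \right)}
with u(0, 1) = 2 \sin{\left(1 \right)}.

Answer: u(x, y) = 2 \sin{\left(y \right)}

Derivation:
Substitute the ansatz u = A \sin{\left(y \right)} into the left-hand side.
Derivatives of the ansatz:
  u_x = 0
Term by term:
  3·u = 3 A \sin{\left(y \right)}
  1/2·u_x = 0
So the left-hand side equals
  3 A \sin{\left(y \right)}
This must equal f(x, y) = 6 \sin{\left(y \right)} identically.
Matching coefficients of the independent functions:
  [\sin{\left(y \right)}]:  3 A = 6
Solving: A = 2.
Check against the point condition:
  u(0, 1) = 2 \sin{\left(1 \right)}  ⟹  A \sin{\left(1 \right)} = 2 \sin{\left(1 \right)}  ✓
Hence u(x, y) = 2 \sin{\left(y \right)}.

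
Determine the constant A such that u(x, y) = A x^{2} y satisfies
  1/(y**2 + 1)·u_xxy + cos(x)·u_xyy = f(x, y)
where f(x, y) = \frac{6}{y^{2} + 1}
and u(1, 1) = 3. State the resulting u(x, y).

Answer: u(x, y) = 3 x^{2} y

Derivation:
Substitute the ansatz u = A x^{2} y into the left-hand side.
Derivatives of the ansatz:
  u_xxy = 2 A
  u_xyy = 0
Term by term:
  1/(y**2 + 1)·u_xxy = \frac{2 A}{y^{2} + 1}
  cos(x)·u_xyy = 0
So the left-hand side equals
  \frac{2 A}{y^{2} + 1}
This must equal f(x, y) = \frac{6}{y^{2} + 1} identically.
Matching coefficients of the independent functions:
  [\frac{1}{y^{2} + 1}]:  2 A = 6
Solving: A = 3.
Check against the point condition:
  u(1, 1) = 3  ⟹  A = 3  ✓
Hence u(x, y) = 3 x^{2} y.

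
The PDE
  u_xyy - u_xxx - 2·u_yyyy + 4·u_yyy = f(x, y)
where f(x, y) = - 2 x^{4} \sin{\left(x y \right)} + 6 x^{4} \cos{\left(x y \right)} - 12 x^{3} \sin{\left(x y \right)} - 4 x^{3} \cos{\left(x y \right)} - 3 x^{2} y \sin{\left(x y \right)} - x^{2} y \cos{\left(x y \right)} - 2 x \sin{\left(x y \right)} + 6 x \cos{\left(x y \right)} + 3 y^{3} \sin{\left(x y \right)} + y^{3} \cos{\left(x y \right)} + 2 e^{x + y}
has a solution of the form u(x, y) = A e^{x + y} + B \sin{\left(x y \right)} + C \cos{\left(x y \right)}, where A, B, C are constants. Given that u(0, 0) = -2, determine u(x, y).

Substitute the ansatz u = A e^{x + y} + B \sin{\left(x y \right)} + C \cos{\left(x y \right)} into the left-hand side.
Derivatives of the ansatz:
  u_xyy = A e^{x} e^{y} - B x^{2} y \cos{\left(x y \right)} - 2 B x \sin{\left(x y \right)} + C x^{2} y \sin{\left(x y \right)} - 2 C x \cos{\left(x y \right)}
  u_xxx = A e^{x} e^{y} - B y^{3} \cos{\left(x y \right)} + C y^{3} \sin{\left(x y \right)}
  u_yyyy = A e^{x} e^{y} + B x^{4} \sin{\left(x y \right)} + C x^{4} \cos{\left(x y \right)}
  u_yyy = A e^{x} e^{y} - B x^{3} \cos{\left(x y \right)} + C x^{3} \sin{\left(x y \right)}
Term by term:
  u_xyy = A e^{x} e^{y} - B x^{2} y \cos{\left(x y \right)} - 2 B x \sin{\left(x y \right)} + C x^{2} y \sin{\left(x y \right)} - 2 C x \cos{\left(x y \right)}
  -u_xxx = - A e^{x} e^{y} + B y^{3} \cos{\left(x y \right)} - C y^{3} \sin{\left(x y \right)}
  -2·u_yyyy = - 2 A e^{x} e^{y} - 2 B x^{4} \sin{\left(x y \right)} - 2 C x^{4} \cos{\left(x y \right)}
  4·u_yyy = 4 A e^{x} e^{y} - 4 B x^{3} \cos{\left(x y \right)} + 4 C x^{3} \sin{\left(x y \right)}
So the left-hand side equals
  2 A e^{x} e^{y} - 2 B x^{4} \sin{\left(x y \right)} - 4 B x^{3} \cos{\left(x y \right)} - B x^{2} y \cos{\left(x y \right)} - 2 B x \sin{\left(x y \right)} + B y^{3} \cos{\left(x y \right)} - 2 C x^{4} \cos{\left(x y \right)} + 4 C x^{3} \sin{\left(x y \right)} + C x^{2} y \sin{\left(x y \right)} - 2 C x \cos{\left(x y \right)} - C y^{3} \sin{\left(x y \right)}
This must equal f(x, y) identically; expanded, f = - 2 x^{4} \sin{\left(x y \right)} + 6 x^{4} \cos{\left(x y \right)} - 12 x^{3} \sin{\left(x y \right)} - 4 x^{3} \cos{\left(x y \right)} - 3 x^{2} y \sin{\left(x y \right)} - x^{2} y \cos{\left(x y \right)} - 2 x \sin{\left(x y \right)} + 6 x \cos{\left(x y \right)} + 3 y^{3} \sin{\left(x y \right)} + y^{3} \cos{\left(x y \right)} + 2 e^{x} e^{y}.
Matching coefficients of the independent functions:
  [x \sin{\left(x y \right)}, x^{4} \sin{\left(x y \right)}]:  - 2 B = -2
  [x \cos{\left(x y \right)}, x^{4} \cos{\left(x y \right)}]:  - 2 C = 6
  [x^{3} \sin{\left(x y \right)}]:  4 C = -12
  [x^{3} \cos{\left(x y \right)}]:  - 4 B = -4
  [y^{3} \sin{\left(x y \right)}]:  - C = 3
  [y^{3} \cos{\left(x y \right)}]:  B = 1
  [e^{x} e^{y}]:  2 A = 2
  [x^{2} y \sin{\left(x y \right)}]:  C = -3
  [x^{2} y \cos{\left(x y \right)}]:  - B = -1
Solving: A = 1, B = 1, C = -3.
Check against the point condition:
  u(0, 0) = -2  ⟹  A + C = -2  ✓
Hence u(x, y) = e^{x + y} + \sin{\left(x y \right)} - 3 \cos{\left(x y \right)}.

Answer: u(x, y) = e^{x + y} + \sin{\left(x y \right)} - 3 \cos{\left(x y \right)}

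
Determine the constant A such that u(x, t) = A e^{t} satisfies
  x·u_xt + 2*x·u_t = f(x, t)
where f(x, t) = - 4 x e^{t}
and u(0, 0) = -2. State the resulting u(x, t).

Substitute the ansatz u = A e^{t} into the left-hand side.
Derivatives of the ansatz:
  u_xt = 0
  u_t = A e^{t}
Term by term:
  x·u_xt = 0
  2*x·u_t = 2 A x e^{t}
So the left-hand side equals
  2 A x e^{t}
This must equal f(x, t) = - 4 x e^{t} identically.
Matching coefficients of the independent functions:
  [x e^{t}]:  2 A = -4
Solving: A = -2.
Check against the point condition:
  u(0, 0) = -2  ⟹  A = -2  ✓
Hence u(x, t) = - 2 e^{t}.

Answer: u(x, t) = - 2 e^{t}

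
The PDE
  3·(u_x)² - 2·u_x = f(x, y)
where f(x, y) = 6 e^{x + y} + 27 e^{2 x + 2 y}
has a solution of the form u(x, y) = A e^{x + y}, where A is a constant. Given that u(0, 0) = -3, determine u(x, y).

Answer: u(x, y) = - 3 e^{x + y}

Derivation:
Substitute the ansatz u = A e^{x + y} into the left-hand side.
Derivatives of the ansatz:
  u_x = A e^{x} e^{y}
Term by term:
  3·(u_x)² = 3 A^{2} e^{2 x} e^{2 y}
  -2·u_x = - 2 A e^{x} e^{y}
So the left-hand side equals
  3 A^{2} e^{2 x} e^{2 y} - 2 A e^{x} e^{y}
This must equal f(x, y) identically; expanded, f = 27 e^{2 x} e^{2 y} + 6 e^{x} e^{y}.
Matching coefficients of the independent functions:
  [e^{x} e^{y}]:  - 2 A = 6
  [e^{2 x} e^{2 y}]:  3 A^{2} = 27
Solving: A = -3.
Check against the point condition:
  u(0, 0) = -3  ⟹  A = -3  ✓
Hence u(x, y) = - 3 e^{x + y}.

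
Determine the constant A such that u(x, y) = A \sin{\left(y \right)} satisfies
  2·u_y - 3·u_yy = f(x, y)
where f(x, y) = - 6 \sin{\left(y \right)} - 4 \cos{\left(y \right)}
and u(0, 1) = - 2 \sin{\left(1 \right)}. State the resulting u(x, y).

Substitute the ansatz u = A \sin{\left(y \right)} into the left-hand side.
Derivatives of the ansatz:
  u_y = A \cos{\left(y \right)}
  u_yy = - A \sin{\left(y \right)}
Term by term:
  2·u_y = 2 A \cos{\left(y \right)}
  -3·u_yy = 3 A \sin{\left(y \right)}
So the left-hand side equals
  3 A \sin{\left(y \right)} + 2 A \cos{\left(y \right)}
This must equal f(x, y) = - 6 \sin{\left(y \right)} - 4 \cos{\left(y \right)} identically.
Matching coefficients of the independent functions:
  [\sin{\left(y \right)}]:  3 A = -6
  [\cos{\left(y \right)}]:  2 A = -4
Solving: A = -2.
Check against the point condition:
  u(0, 1) = - 2 \sin{\left(1 \right)}  ⟹  A \sin{\left(1 \right)} = - 2 \sin{\left(1 \right)}  ✓
Hence u(x, y) = - 2 \sin{\left(y \right)}.

Answer: u(x, y) = - 2 \sin{\left(y \right)}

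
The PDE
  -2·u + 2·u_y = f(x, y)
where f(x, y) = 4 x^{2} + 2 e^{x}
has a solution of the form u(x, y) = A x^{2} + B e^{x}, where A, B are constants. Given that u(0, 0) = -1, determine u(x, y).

Substitute the ansatz u = A x^{2} + B e^{x} into the left-hand side.
Derivatives of the ansatz:
  u_y = 0
Term by term:
  -2·u = - 2 A x^{2} - 2 B e^{x}
  2·u_y = 0
So the left-hand side equals
  - 2 A x^{2} - 2 B e^{x}
This must equal f(x, y) = 4 x^{2} + 2 e^{x} identically.
Matching coefficients of the independent functions:
  [x^{2}]:  - 2 A = 4
  [e^{x}]:  - 2 B = 2
Solving: A = -2, B = -1.
Check against the point condition:
  u(0, 0) = -1  ⟹  B = -1  ✓
Hence u(x, y) = - 2 x^{2} - e^{x}.

Answer: u(x, y) = - 2 x^{2} - e^{x}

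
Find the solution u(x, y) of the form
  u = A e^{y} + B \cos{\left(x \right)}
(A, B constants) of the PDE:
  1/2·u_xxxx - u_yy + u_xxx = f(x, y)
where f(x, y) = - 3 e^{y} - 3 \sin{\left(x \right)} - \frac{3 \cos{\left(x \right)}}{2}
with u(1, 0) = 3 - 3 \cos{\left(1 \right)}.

Substitute the ansatz u = A e^{y} + B \cos{\left(x \right)} into the left-hand side.
Derivatives of the ansatz:
  u_xxxx = B \cos{\left(x \right)}
  u_yy = A e^{y}
  u_xxx = B \sin{\left(x \right)}
Term by term:
  1/2·u_xxxx = \frac{B \cos{\left(x \right)}}{2}
  -u_yy = - A e^{y}
  u_xxx = B \sin{\left(x \right)}
So the left-hand side equals
  - A e^{y} + B \sin{\left(x \right)} + \frac{B \cos{\left(x \right)}}{2}
This must equal f(x, y) = - 3 e^{y} - 3 \sin{\left(x \right)} - \frac{3 \cos{\left(x \right)}}{2} identically.
Matching coefficients of the independent functions:
  [e^{y}]:  - A = -3
  [\sin{\left(x \right)}]:  B = -3
  [\cos{\left(x \right)}]:  \frac{B}{2} = - \frac{3}{2}
Solving: A = 3, B = -3.
Check against the point condition:
  u(1, 0) = 3 - 3 \cos{\left(1 \right)}  ⟹  A + B \cos{\left(1 \right)} = 3 - 3 \cos{\left(1 \right)}  ✓
Hence u(x, y) = 3 e^{y} - 3 \cos{\left(x \right)}.

Answer: u(x, y) = 3 e^{y} - 3 \cos{\left(x \right)}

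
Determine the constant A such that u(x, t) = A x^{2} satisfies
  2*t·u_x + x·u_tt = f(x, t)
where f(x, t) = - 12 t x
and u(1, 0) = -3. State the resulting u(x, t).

Substitute the ansatz u = A x^{2} into the left-hand side.
Derivatives of the ansatz:
  u_x = 2 A x
  u_tt = 0
Term by term:
  2*t·u_x = 4 A t x
  x·u_tt = 0
So the left-hand side equals
  4 A t x
This must equal f(x, t) = - 12 t x identically.
Matching coefficients of the independent functions:
  [t x]:  4 A = -12
Solving: A = -3.
Check against the point condition:
  u(1, 0) = -3  ⟹  A = -3  ✓
Hence u(x, t) = - 3 x^{2}.

Answer: u(x, t) = - 3 x^{2}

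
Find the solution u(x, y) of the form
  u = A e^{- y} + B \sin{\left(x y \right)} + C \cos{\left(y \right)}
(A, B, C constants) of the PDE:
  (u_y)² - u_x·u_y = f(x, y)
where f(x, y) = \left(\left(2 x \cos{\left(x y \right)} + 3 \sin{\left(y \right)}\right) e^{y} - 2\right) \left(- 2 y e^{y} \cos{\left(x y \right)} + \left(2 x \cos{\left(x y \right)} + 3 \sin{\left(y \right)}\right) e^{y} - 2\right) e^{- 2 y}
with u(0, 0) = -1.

Substitute the ansatz u = A e^{- y} + B \sin{\left(x y \right)} + C \cos{\left(y \right)} into the left-hand side.
Derivatives of the ansatz:
  u_y = - A e^{- y} + B x \cos{\left(x y \right)} - C \sin{\left(y \right)}
  u_x = B y \cos{\left(x y \right)}
Term by term:
  (u_y)² = A^{2} e^{- 2 y} - 2 A B x e^{- y} \cos{\left(x y \right)} + 2 A C e^{- y} \sin{\left(y \right)} + B^{2} x^{2} \cos^{2}{\left(x y \right)} - 2 B C x \sin{\left(y \right)} \cos{\left(x y \right)} + C^{2} \sin^{2}{\left(y \right)}
  -u_x·u_y = A B y e^{- y} \cos{\left(x y \right)} - B^{2} x y \cos^{2}{\left(x y \right)} + B C y \sin{\left(y \right)} \cos{\left(x y \right)}
So the left-hand side equals
  A^{2} e^{- 2 y} - 2 A B x e^{- y} \cos{\left(x y \right)} + A B y e^{- y} \cos{\left(x y \right)} + 2 A C e^{- y} \sin{\left(y \right)} + B^{2} x^{2} \cos^{2}{\left(x y \right)} - B^{2} x y \cos^{2}{\left(x y \right)} - 2 B C x \sin{\left(y \right)} \cos{\left(x y \right)} + B C y \sin{\left(y \right)} \cos{\left(x y \right)} + C^{2} \sin^{2}{\left(y \right)}
This must equal f(x, y) identically; expanded, f = 4 x^{2} \cos^{2}{\left(x y \right)} - 4 x y \cos^{2}{\left(x y \right)} + 12 x \sin{\left(y \right)} \cos{\left(x y \right)} - 8 x e^{- y} \cos{\left(x y \right)} - 6 y \sin{\left(y \right)} \cos{\left(x y \right)} + 4 y e^{- y} \cos{\left(x y \right)} + 9 \sin^{2}{\left(y \right)} - 12 e^{- y} \sin{\left(y \right)} + 4 e^{- 2 y}.
Matching coefficients of the independent functions:
  [x^{2} \cos^{2}{\left(x y \right)}]:  B^{2} = 4
  [e^{- y} \sin{\left(y \right)}]:  2 A C = -12
  [x y \cos^{2}{\left(x y \right)}]:  - B^{2} = -4
  [x e^{- y} \cos{\left(x y \right)}]:  - 2 A B = -8
  [x \sin{\left(y \right)} \cos{\left(x y \right)}]:  - 2 B C = 12
  [y e^{- y} \cos{\left(x y \right)}]:  A B = 4
  [y \sin{\left(y \right)} \cos{\left(x y \right)}]:  B C = -6
  [e^{- 2 y}]:  A^{2} = 4
  [\sin^{2}{\left(y \right)}]:  C^{2} = 9
These equations allow (A, B, C) = (-2, -2, 3) or (2, 2, -3).
Impose the point condition(s):
  u(0, 0) = -1  ⟹  A + C = -1
Only A = 2, B = 2, C = -3 satisfies everything.
Hence u(x, y) = 2 \sin{\left(x y \right)} - 3 \cos{\left(y \right)} + 2 e^{- y}.

Answer: u(x, y) = 2 \sin{\left(x y \right)} - 3 \cos{\left(y \right)} + 2 e^{- y}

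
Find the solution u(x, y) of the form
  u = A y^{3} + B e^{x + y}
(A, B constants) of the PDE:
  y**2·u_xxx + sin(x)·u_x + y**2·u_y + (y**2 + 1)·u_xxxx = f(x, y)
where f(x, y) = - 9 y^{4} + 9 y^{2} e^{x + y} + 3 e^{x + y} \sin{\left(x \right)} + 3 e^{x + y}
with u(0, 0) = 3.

Substitute the ansatz u = A y^{3} + B e^{x + y} into the left-hand side.
Derivatives of the ansatz:
  u_xxx = B e^{x} e^{y}
  u_x = B e^{x} e^{y}
  u_y = 3 A y^{2} + B e^{x} e^{y}
  u_xxxx = B e^{x} e^{y}
Term by term:
  y**2·u_xxx = B y^{2} e^{x} e^{y}
  sin(x)·u_x = B e^{x} e^{y} \sin{\left(x \right)}
  y**2·u_y = 3 A y^{4} + B y^{2} e^{x} e^{y}
  (y**2 + 1)·u_xxxx = B y^{2} e^{x} e^{y} + B e^{x} e^{y}
So the left-hand side equals
  3 A y^{4} + 3 B y^{2} e^{x} e^{y} + B e^{x} e^{y} \sin{\left(x \right)} + B e^{x} e^{y}
This must equal f(x, y) identically; expanded, f = - 9 y^{4} + 9 y^{2} e^{x} e^{y} + 3 e^{x} e^{y} \sin{\left(x \right)} + 3 e^{x} e^{y}.
Matching coefficients of the independent functions:
  [y^{4}]:  3 A = -9
  [e^{x} e^{y}, e^{x} e^{y} \sin{\left(x \right)}]:  B = 3
  [y^{2} e^{x} e^{y}]:  3 B = 9
Solving: A = -3, B = 3.
Check against the point condition:
  u(0, 0) = 3  ⟹  B = 3  ✓
Hence u(x, y) = - 3 y^{3} + 3 e^{x + y}.

Answer: u(x, y) = - 3 y^{3} + 3 e^{x + y}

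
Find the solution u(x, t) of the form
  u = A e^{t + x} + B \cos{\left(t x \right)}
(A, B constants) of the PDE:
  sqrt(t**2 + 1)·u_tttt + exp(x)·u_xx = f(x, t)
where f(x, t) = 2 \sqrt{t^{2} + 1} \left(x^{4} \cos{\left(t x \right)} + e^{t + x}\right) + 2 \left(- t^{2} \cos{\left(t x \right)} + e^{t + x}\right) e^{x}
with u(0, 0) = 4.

Substitute the ansatz u = A e^{t + x} + B \cos{\left(t x \right)} into the left-hand side.
Derivatives of the ansatz:
  u_tttt = A e^{t} e^{x} + B x^{4} \cos{\left(t x \right)}
  u_xx = A e^{t} e^{x} - B t^{2} \cos{\left(t x \right)}
Term by term:
  sqrt(t**2 + 1)·u_tttt = A \sqrt{t^{2} + 1} e^{t} e^{x} + B x^{4} \sqrt{t^{2} + 1} \cos{\left(t x \right)}
  exp(x)·u_xx = A e^{t} e^{2 x} - B t^{2} e^{x} \cos{\left(t x \right)}
So the left-hand side equals
  A \sqrt{t^{2} + 1} e^{t} e^{x} + A e^{t} e^{2 x} - B t^{2} e^{x} \cos{\left(t x \right)} + B x^{4} \sqrt{t^{2} + 1} \cos{\left(t x \right)}
This must equal f(x, t) identically; expanded, f = - 2 t^{2} e^{x} \cos{\left(t x \right)} + 2 x^{4} \sqrt{t^{2} + 1} \cos{\left(t x \right)} + 2 \sqrt{t^{2} + 1} e^{t} e^{x} + 2 e^{t} e^{2 x}.
Matching coefficients of the independent functions:
  [e^{t} e^{2 x}, \sqrt{t^{2} + 1} e^{t} e^{x}]:  A = 2
  [t^{2} e^{x} \cos{\left(t x \right)}]:  - B = -2
  [x^{4} \sqrt{t^{2} + 1} \cos{\left(t x \right)}]:  B = 2
Solving: A = 2, B = 2.
Check against the point condition:
  u(0, 0) = 4  ⟹  A + B = 4  ✓
Hence u(x, t) = 2 e^{t + x} + 2 \cos{\left(t x \right)}.

Answer: u(x, t) = 2 e^{t + x} + 2 \cos{\left(t x \right)}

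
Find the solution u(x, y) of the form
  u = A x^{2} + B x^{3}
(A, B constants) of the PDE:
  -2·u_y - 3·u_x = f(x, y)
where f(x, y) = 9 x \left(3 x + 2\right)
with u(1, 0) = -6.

Substitute the ansatz u = A x^{2} + B x^{3} into the left-hand side.
Derivatives of the ansatz:
  u_y = 0
  u_x = 2 A x + 3 B x^{2}
Term by term:
  -2·u_y = 0
  -3·u_x = - 6 A x - 9 B x^{2}
So the left-hand side equals
  - 6 A x - 9 B x^{2}
This must equal f(x, y) identically; expanded, f = 27 x^{2} + 18 x.
Matching coefficients of the independent functions:
  [x]:  - 6 A = 18
  [x^{2}]:  - 9 B = 27
Solving: A = -3, B = -3.
Check against the point condition:
  u(1, 0) = -6  ⟹  A + B = -6  ✓
Hence u(x, y) = - 3 x^{3} - 3 x^{2}.

Answer: u(x, y) = - 3 x^{3} - 3 x^{2}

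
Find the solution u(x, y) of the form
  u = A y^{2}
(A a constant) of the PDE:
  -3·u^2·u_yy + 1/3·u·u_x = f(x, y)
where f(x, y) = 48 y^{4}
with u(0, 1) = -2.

Substitute the ansatz u = A y^{2} into the left-hand side.
Derivatives of the ansatz:
  u_yy = 2 A
  u_x = 0
Term by term:
  -3·u^2·u_yy = - 6 A^{3} y^{4}
  1/3·u·u_x = 0
So the left-hand side equals
  - 6 A^{3} y^{4}
This must equal f(x, y) = 48 y^{4} identically.
Matching coefficients of the independent functions:
  [y^{4}]:  - 6 A^{3} = 48
Solving: A = -2.
Check against the point condition:
  u(0, 1) = -2  ⟹  A = -2  ✓
Hence u(x, y) = - 2 y^{2}.

Answer: u(x, y) = - 2 y^{2}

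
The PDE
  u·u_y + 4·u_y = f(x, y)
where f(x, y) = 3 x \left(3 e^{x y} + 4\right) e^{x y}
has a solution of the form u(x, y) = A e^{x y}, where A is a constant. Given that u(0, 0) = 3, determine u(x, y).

Answer: u(x, y) = 3 e^{x y}

Derivation:
Substitute the ansatz u = A e^{x y} into the left-hand side.
Derivatives of the ansatz:
  u_y = A x e^{x y}
Term by term:
  u·u_y = A^{2} x e^{2 x y}
  4·u_y = 4 A x e^{x y}
So the left-hand side equals
  A^{2} x e^{2 x y} + 4 A x e^{x y}
This must equal f(x, y) identically; expanded, f = 9 x e^{2 x y} + 12 x e^{x y}.
Matching coefficients of the independent functions:
  [x e^{x y}]:  4 A = 12
  [x e^{2 x y}]:  A^{2} = 9
Solving: A = 3.
Check against the point condition:
  u(0, 0) = 3  ⟹  A = 3  ✓
Hence u(x, y) = 3 e^{x y}.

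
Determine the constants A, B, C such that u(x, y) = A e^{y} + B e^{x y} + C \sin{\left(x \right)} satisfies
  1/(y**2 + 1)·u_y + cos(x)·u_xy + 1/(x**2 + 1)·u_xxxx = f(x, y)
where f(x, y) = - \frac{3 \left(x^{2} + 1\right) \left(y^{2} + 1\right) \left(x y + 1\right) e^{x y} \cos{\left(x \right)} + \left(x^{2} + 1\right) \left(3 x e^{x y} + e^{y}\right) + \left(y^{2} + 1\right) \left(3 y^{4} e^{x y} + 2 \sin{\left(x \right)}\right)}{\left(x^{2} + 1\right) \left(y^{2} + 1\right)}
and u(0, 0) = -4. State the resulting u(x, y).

Substitute the ansatz u = A e^{y} + B e^{x y} + C \sin{\left(x \right)} into the left-hand side.
Derivatives of the ansatz:
  u_y = A e^{y} + B x e^{x y}
  u_xy = B x y e^{x y} + B e^{x y}
  u_xxxx = B y^{4} e^{x y} + C \sin{\left(x \right)}
Term by term:
  1/(y**2 + 1)·u_y = \frac{A e^{y}}{y^{2} + 1} + \frac{B x e^{x y}}{y^{2} + 1}
  cos(x)·u_xy = B x y e^{x y} \cos{\left(x \right)} + B e^{x y} \cos{\left(x \right)}
  1/(x**2 + 1)·u_xxxx = \frac{B y^{4} e^{x y}}{x^{2} + 1} + \frac{C \sin{\left(x \right)}}{x^{2} + 1}
So the left-hand side equals
  \frac{A e^{y}}{y^{2} + 1} + B x y e^{x y} \cos{\left(x \right)} + \frac{B x e^{x y}}{y^{2} + 1} + \frac{B y^{4} e^{x y}}{x^{2} + 1} + B e^{x y} \cos{\left(x \right)} + \frac{C \sin{\left(x \right)}}{x^{2} + 1}
This must equal f(x, y) identically; expanded, f = - 3 x y e^{x y} \cos{\left(x \right)} - \frac{3 x e^{x y}}{y^{2} + 1} - \frac{3 y^{4} e^{x y}}{x^{2} + 1} - 3 e^{x y} \cos{\left(x \right)} - \frac{e^{y}}{y^{2} + 1} - \frac{2 \sin{\left(x \right)}}{x^{2} + 1}.
Matching coefficients of the independent functions:
  [\frac{\sin{\left(x \right)}}{x^{2} + 1}]:  C = -2
  [\frac{e^{y}}{y^{2} + 1}]:  A = -1
  [e^{x y} \cos{\left(x \right)}, \frac{x e^{x y}}{y^{2} + 1}, \frac{y^{4} e^{x y}}{x^{2} + 1}, x y e^{x y} \cos{\left(x \right)}]:  B = -3
Solving: A = -1, B = -3, C = -2.
Check against the point condition:
  u(0, 0) = -4  ⟹  A + B = -4  ✓
Hence u(x, y) = - e^{y} - 3 e^{x y} - 2 \sin{\left(x \right)}.

Answer: u(x, y) = - e^{y} - 3 e^{x y} - 2 \sin{\left(x \right)}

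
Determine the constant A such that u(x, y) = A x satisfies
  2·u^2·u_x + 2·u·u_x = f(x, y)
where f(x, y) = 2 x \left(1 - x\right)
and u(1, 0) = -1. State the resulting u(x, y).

Substitute the ansatz u = A x into the left-hand side.
Derivatives of the ansatz:
  u_x = A
Term by term:
  2·u^2·u_x = 2 A^{3} x^{2}
  2·u·u_x = 2 A^{2} x
So the left-hand side equals
  2 A^{3} x^{2} + 2 A^{2} x
This must equal f(x, y) identically; expanded, f = - 2 x^{2} + 2 x.
Matching coefficients of the independent functions:
  [x]:  2 A^{2} = 2
  [x^{2}]:  2 A^{3} = -2
Solving: A = -1.
Check against the point condition:
  u(1, 0) = -1  ⟹  A = -1  ✓
Hence u(x, y) = - x.

Answer: u(x, y) = - x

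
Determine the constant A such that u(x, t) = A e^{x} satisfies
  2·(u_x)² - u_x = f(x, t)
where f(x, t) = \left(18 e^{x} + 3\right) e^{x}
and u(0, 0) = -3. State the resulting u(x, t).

Substitute the ansatz u = A e^{x} into the left-hand side.
Derivatives of the ansatz:
  u_x = A e^{x}
Term by term:
  2·(u_x)² = 2 A^{2} e^{2 x}
  -u_x = - A e^{x}
So the left-hand side equals
  2 A^{2} e^{2 x} - A e^{x}
This must equal f(x, t) = \left(18 e^{x} + 3\right) e^{x} identically.
Matching coefficients of the independent functions:
  [e^{x}]:  - A = 3
  [e^{2 x}]:  2 A^{2} = 18
Solving: A = -3.
Check against the point condition:
  u(0, 0) = -3  ⟹  A = -3  ✓
Hence u(x, t) = - 3 e^{x}.

Answer: u(x, t) = - 3 e^{x}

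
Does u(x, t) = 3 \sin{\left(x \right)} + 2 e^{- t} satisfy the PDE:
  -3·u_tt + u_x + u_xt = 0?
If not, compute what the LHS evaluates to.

Evaluate each term of the left-hand side for u = 3 \sin{\left(x \right)} + 2 e^{- t}.
Derivatives:
  u_tt = 2 e^{- t}
  u_x = 3 \cos{\left(x \right)}
  u_xt = 0
Terms:
  -3·u_tt = - 6 e^{- t}
  u_x = 3 \cos{\left(x \right)}
  u_xt = 0
Sum: LHS = 3 \cos{\left(x \right)} - 6 e^{- t}
Given right-hand side: 0. Difference LHS − RHS = 3 \cos{\left(x \right)} - 6 e^{- t} ≠ 0, so u is not a solution.

Answer: No, the LHS evaluates to 3 \cos{\left(x \right)} - 6 e^{- t}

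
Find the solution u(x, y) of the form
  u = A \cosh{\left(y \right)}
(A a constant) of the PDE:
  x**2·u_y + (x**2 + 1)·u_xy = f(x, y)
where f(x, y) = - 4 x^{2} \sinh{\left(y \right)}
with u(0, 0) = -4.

Substitute the ansatz u = A \cosh{\left(y \right)} into the left-hand side.
Derivatives of the ansatz:
  u_y = A \sinh{\left(y \right)}
  u_xy = 0
Term by term:
  x**2·u_y = A x^{2} \sinh{\left(y \right)}
  (x**2 + 1)·u_xy = 0
So the left-hand side equals
  A x^{2} \sinh{\left(y \right)}
This must equal f(x, y) = - 4 x^{2} \sinh{\left(y \right)} identically.
Matching coefficients of the independent functions:
  [x^{2} \sinh{\left(y \right)}]:  A = -4
Solving: A = -4.
Check against the point condition:
  u(0, 0) = -4  ⟹  A = -4  ✓
Hence u(x, y) = - 4 \cosh{\left(y \right)}.

Answer: u(x, y) = - 4 \cosh{\left(y \right)}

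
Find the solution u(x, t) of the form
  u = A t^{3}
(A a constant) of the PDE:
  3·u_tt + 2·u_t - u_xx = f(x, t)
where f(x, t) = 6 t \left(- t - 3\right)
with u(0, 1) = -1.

Substitute the ansatz u = A t^{3} into the left-hand side.
Derivatives of the ansatz:
  u_tt = 6 A t
  u_t = 3 A t^{2}
  u_xx = 0
Term by term:
  3·u_tt = 18 A t
  2·u_t = 6 A t^{2}
  -u_xx = 0
So the left-hand side equals
  6 A t^{2} + 18 A t
This must equal f(x, t) identically; expanded, f = - 6 t^{2} - 18 t.
Matching coefficients of the independent functions:
  [t]:  18 A = -18
  [t^{2}]:  6 A = -6
Solving: A = -1.
Check against the point condition:
  u(0, 1) = -1  ⟹  A = -1  ✓
Hence u(x, t) = - t^{3}.

Answer: u(x, t) = - t^{3}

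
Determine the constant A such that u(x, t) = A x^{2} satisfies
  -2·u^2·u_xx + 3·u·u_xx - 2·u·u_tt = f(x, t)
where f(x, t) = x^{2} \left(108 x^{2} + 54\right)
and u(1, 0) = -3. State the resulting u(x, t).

Substitute the ansatz u = A x^{2} into the left-hand side.
Derivatives of the ansatz:
  u_xx = 2 A
  u_tt = 0
Term by term:
  -2·u^2·u_xx = - 4 A^{3} x^{4}
  3·u·u_xx = 6 A^{2} x^{2}
  -2·u·u_tt = 0
So the left-hand side equals
  - 4 A^{3} x^{4} + 6 A^{2} x^{2}
This must equal f(x, t) identically; expanded, f = 108 x^{4} + 54 x^{2}.
Matching coefficients of the independent functions:
  [x^{2}]:  6 A^{2} = 54
  [x^{4}]:  - 4 A^{3} = 108
Solving: A = -3.
Check against the point condition:
  u(1, 0) = -3  ⟹  A = -3  ✓
Hence u(x, t) = - 3 x^{2}.

Answer: u(x, t) = - 3 x^{2}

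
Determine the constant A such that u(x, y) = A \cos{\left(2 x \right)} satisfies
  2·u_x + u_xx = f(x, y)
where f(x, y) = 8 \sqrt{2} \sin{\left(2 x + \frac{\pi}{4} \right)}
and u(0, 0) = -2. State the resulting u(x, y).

Substitute the ansatz u = A \cos{\left(2 x \right)} into the left-hand side.
Derivatives of the ansatz:
  u_x = - 2 A \sin{\left(2 x \right)}
  u_xx = - 4 A \cos{\left(2 x \right)}
Term by term:
  2·u_x = - 4 A \sin{\left(2 x \right)}
  u_xx = - 4 A \cos{\left(2 x \right)}
So the left-hand side equals
  - 4 A \sin{\left(2 x \right)} - 4 A \cos{\left(2 x \right)}
This must equal f(x, y) identically; expanded, f = 8 \sin{\left(2 x \right)} + 8 \cos{\left(2 x \right)}.
Matching coefficients of the independent functions:
  [\sin{\left(2 x \right)}, \cos{\left(2 x \right)}]:  - 4 A = 8
Solving: A = -2.
Check against the point condition:
  u(0, 0) = -2  ⟹  A = -2  ✓
Hence u(x, y) = - 2 \cos{\left(2 x \right)}.

Answer: u(x, y) = - 2 \cos{\left(2 x \right)}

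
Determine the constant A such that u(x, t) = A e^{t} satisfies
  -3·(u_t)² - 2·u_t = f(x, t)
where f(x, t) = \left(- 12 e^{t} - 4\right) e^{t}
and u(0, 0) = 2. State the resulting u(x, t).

Substitute the ansatz u = A e^{t} into the left-hand side.
Derivatives of the ansatz:
  u_t = A e^{t}
Term by term:
  -3·(u_t)² = - 3 A^{2} e^{2 t}
  -2·u_t = - 2 A e^{t}
So the left-hand side equals
  - 3 A^{2} e^{2 t} - 2 A e^{t}
This must equal f(x, t) = \left(- 12 e^{t} - 4\right) e^{t} identically.
Matching coefficients of the independent functions:
  [e^{t}]:  - 2 A = -4
  [e^{2 t}]:  - 3 A^{2} = -12
Solving: A = 2.
Check against the point condition:
  u(0, 0) = 2  ⟹  A = 2  ✓
Hence u(x, t) = 2 e^{t}.

Answer: u(x, t) = 2 e^{t}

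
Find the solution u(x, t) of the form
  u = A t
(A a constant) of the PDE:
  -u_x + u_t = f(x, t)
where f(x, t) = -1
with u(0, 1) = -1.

Answer: u(x, t) = - t

Derivation:
Substitute the ansatz u = A t into the left-hand side.
Derivatives of the ansatz:
  u_x = 0
  u_t = A
Term by term:
  -u_x = 0
  u_t = A
So the left-hand side equals
  A
This must equal f(x, t) = -1 identically.
Matching coefficients of the independent functions:
  [constant term]:  A = -1
Solving: A = -1.
Check against the point condition:
  u(0, 1) = -1  ⟹  A = -1  ✓
Hence u(x, t) = - t.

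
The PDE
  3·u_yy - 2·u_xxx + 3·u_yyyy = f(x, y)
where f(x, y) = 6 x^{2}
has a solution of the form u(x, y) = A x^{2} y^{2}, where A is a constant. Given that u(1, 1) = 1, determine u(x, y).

Substitute the ansatz u = A x^{2} y^{2} into the left-hand side.
Derivatives of the ansatz:
  u_yy = 2 A x^{2}
  u_xxx = 0
  u_yyyy = 0
Term by term:
  3·u_yy = 6 A x^{2}
  -2·u_xxx = 0
  3·u_yyyy = 0
So the left-hand side equals
  6 A x^{2}
This must equal f(x, y) = 6 x^{2} identically.
Matching coefficients of the independent functions:
  [x^{2}]:  6 A = 6
Solving: A = 1.
Check against the point condition:
  u(1, 1) = 1  ⟹  A = 1  ✓
Hence u(x, y) = x^{2} y^{2}.

Answer: u(x, y) = x^{2} y^{2}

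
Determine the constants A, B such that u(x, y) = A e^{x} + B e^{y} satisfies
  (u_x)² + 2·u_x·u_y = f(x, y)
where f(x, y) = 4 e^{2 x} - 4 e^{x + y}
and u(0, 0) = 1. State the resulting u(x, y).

Substitute the ansatz u = A e^{x} + B e^{y} into the left-hand side.
Derivatives of the ansatz:
  u_x = A e^{x}
  u_y = B e^{y}
Term by term:
  (u_x)² = A^{2} e^{2 x}
  2·u_x·u_y = 2 A B e^{x} e^{y}
So the left-hand side equals
  A^{2} e^{2 x} + 2 A B e^{x} e^{y}
This must equal f(x, y) identically; expanded, f = 4 e^{2 x} - 4 e^{x} e^{y}.
Matching coefficients of the independent functions:
  [e^{x} e^{y}]:  2 A B = -4
  [e^{2 x}]:  A^{2} = 4
These equations allow (A, B) = (-2, 1) or (2, -1).
Impose the point condition(s):
  u(0, 0) = 1  ⟹  A + B = 1
Only A = 2, B = -1 satisfies everything.
Hence u(x, y) = 2 e^{x} - e^{y}.

Answer: u(x, y) = 2 e^{x} - e^{y}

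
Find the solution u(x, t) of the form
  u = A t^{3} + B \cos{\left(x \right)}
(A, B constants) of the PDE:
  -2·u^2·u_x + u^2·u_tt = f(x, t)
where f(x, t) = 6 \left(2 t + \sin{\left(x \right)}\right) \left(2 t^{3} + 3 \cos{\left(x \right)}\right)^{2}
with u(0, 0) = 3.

Substitute the ansatz u = A t^{3} + B \cos{\left(x \right)} into the left-hand side.
Derivatives of the ansatz:
  u_x = - B \sin{\left(x \right)}
  u_tt = 6 A t
Term by term:
  -2·u^2·u_x = 2 A^{2} B t^{6} \sin{\left(x \right)} + 4 A B^{2} t^{3} \sin{\left(x \right)} \cos{\left(x \right)} + 2 B^{3} \sin{\left(x \right)} \cos^{2}{\left(x \right)}
  u^2·u_tt = 6 A^{3} t^{7} + 12 A^{2} B t^{4} \cos{\left(x \right)} + 6 A B^{2} t \cos^{2}{\left(x \right)}
So the left-hand side equals
  6 A^{3} t^{7} + 2 A^{2} B t^{6} \sin{\left(x \right)} + 12 A^{2} B t^{4} \cos{\left(x \right)} + 4 A B^{2} t^{3} \sin{\left(x \right)} \cos{\left(x \right)} + 6 A B^{2} t \cos^{2}{\left(x \right)} + 2 B^{3} \sin{\left(x \right)} \cos^{2}{\left(x \right)}
This must equal f(x, t) identically; expanded, f = 48 t^{7} + 24 t^{6} \sin{\left(x \right)} + 144 t^{4} \cos{\left(x \right)} + 72 t^{3} \sin{\left(x \right)} \cos{\left(x \right)} + 108 t \cos^{2}{\left(x \right)} + 54 \sin{\left(x \right)} \cos^{2}{\left(x \right)}.
Matching coefficients of the independent functions:
  [t^{7}]:  6 A^{3} = 48
  [t \cos^{2}{\left(x \right)}]:  6 A B^{2} = 108
  [t^{4} \cos{\left(x \right)}]:  12 A^{2} B = 144
  [t^{6} \sin{\left(x \right)}]:  2 A^{2} B = 24
  [\sin{\left(x \right)} \cos^{2}{\left(x \right)}]:  2 B^{3} = 54
  [t^{3} \sin{\left(x \right)} \cos{\left(x \right)}]:  4 A B^{2} = 72
Solving: A = 2, B = 3.
Check against the point condition:
  u(0, 0) = 3  ⟹  B = 3  ✓
Hence u(x, t) = 2 t^{3} + 3 \cos{\left(x \right)}.

Answer: u(x, t) = 2 t^{3} + 3 \cos{\left(x \right)}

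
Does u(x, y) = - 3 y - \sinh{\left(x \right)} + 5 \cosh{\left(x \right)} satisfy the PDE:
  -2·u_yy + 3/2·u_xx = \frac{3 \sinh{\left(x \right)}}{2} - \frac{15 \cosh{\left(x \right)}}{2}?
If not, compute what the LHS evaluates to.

Evaluate each term of the left-hand side for u = - 3 y - \sinh{\left(x \right)} + 5 \cosh{\left(x \right)}.
Derivatives:
  u_yy = 0
  u_xx = - \sinh{\left(x \right)} + 5 \cosh{\left(x \right)}
Terms:
  -2·u_yy = 0
  3/2·u_xx = - \frac{3 \sinh{\left(x \right)}}{2} + \frac{15 \cosh{\left(x \right)}}{2}
Sum: LHS = - \frac{3 \sinh{\left(x \right)}}{2} + \frac{15 \cosh{\left(x \right)}}{2}
Given right-hand side: \frac{3 \sinh{\left(x \right)}}{2} - \frac{15 \cosh{\left(x \right)}}{2}. Difference LHS − RHS = - 3 \sinh{\left(x \right)} + 15 \cosh{\left(x \right)} ≠ 0, so u is not a solution.

Answer: No, the LHS evaluates to - \frac{3 \sinh{\left(x \right)}}{2} + \frac{15 \cosh{\left(x \right)}}{2}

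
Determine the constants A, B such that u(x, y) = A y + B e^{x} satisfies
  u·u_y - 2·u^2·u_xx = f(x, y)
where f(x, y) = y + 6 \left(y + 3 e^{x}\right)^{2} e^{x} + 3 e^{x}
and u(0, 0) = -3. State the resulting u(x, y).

Substitute the ansatz u = A y + B e^{x} into the left-hand side.
Derivatives of the ansatz:
  u_y = A
  u_xx = B e^{x}
Term by term:
  u·u_y = A^{2} y + A B e^{x}
  -2·u^2·u_xx = - 2 A^{2} B y^{2} e^{x} - 4 A B^{2} y e^{2 x} - 2 B^{3} e^{3 x}
So the left-hand side equals
  - 2 A^{2} B y^{2} e^{x} + A^{2} y - 4 A B^{2} y e^{2 x} + A B e^{x} - 2 B^{3} e^{3 x}
This must equal f(x, y) identically; expanded, f = 6 y^{2} e^{x} + 36 y e^{2 x} + y + 54 e^{3 x} + 3 e^{x}.
Matching coefficients of the independent functions:
  [y]:  A^{2} = 1
  [y e^{2 x}]:  - 4 A B^{2} = 36
  [y^{2} e^{x}]:  - 2 A^{2} B = 6
  [e^{x}]:  A B = 3
  [e^{3 x}]:  - 2 B^{3} = 54
Solving: A = -1, B = -3.
Check against the point condition:
  u(0, 0) = -3  ⟹  B = -3  ✓
Hence u(x, y) = - y - 3 e^{x}.

Answer: u(x, y) = - y - 3 e^{x}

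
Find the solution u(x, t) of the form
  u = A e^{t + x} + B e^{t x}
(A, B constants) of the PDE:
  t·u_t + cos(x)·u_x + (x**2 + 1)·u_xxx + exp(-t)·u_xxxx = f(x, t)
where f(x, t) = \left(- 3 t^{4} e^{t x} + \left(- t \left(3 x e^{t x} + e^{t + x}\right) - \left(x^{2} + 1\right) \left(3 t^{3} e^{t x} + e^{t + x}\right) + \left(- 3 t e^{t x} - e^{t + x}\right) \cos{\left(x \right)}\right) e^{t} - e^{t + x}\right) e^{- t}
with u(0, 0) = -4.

Substitute the ansatz u = A e^{t + x} + B e^{t x} into the left-hand side.
Derivatives of the ansatz:
  u_t = A e^{t} e^{x} + B x e^{t x}
  u_x = A e^{t} e^{x} + B t e^{t x}
  u_xxx = A e^{t} e^{x} + B t^{3} e^{t x}
  u_xxxx = A e^{t} e^{x} + B t^{4} e^{t x}
Term by term:
  t·u_t = A t e^{t} e^{x} + B t x e^{t x}
  cos(x)·u_x = A e^{t} e^{x} \cos{\left(x \right)} + B t e^{t x} \cos{\left(x \right)}
  (x**2 + 1)·u_xxx = A x^{2} e^{t} e^{x} + A e^{t} e^{x} + B t^{3} x^{2} e^{t x} + B t^{3} e^{t x}
  exp(-t)·u_xxxx = A e^{x} + B t^{4} e^{- t} e^{t x}
So the left-hand side equals
  A t e^{t} e^{x} + A x^{2} e^{t} e^{x} + A e^{t} e^{x} \cos{\left(x \right)} + A e^{t} e^{x} + A e^{x} + B t^{4} e^{- t} e^{t x} + B t^{3} x^{2} e^{t x} + B t^{3} e^{t x} + B t x e^{t x} + B t e^{t x} \cos{\left(x \right)}
This must equal f(x, t) identically; expanded, f = - 3 t^{4} e^{- t} e^{t x} - 3 t^{3} x^{2} e^{t x} - 3 t^{3} e^{t x} - 3 t x e^{t x} - t e^{t} e^{x} - 3 t e^{t x} \cos{\left(x \right)} - x^{2} e^{t} e^{x} - e^{t} e^{x} \cos{\left(x \right)} - e^{t} e^{x} - e^{x}.
Matching coefficients of the independent functions:
  [t^{3} e^{t x}, t x e^{t x}, t e^{t x} \cos{\left(x \right)}, t^{3} x^{2} e^{t x}, …]:  B = -3
  [e^{t} e^{x}, t e^{t} e^{x}, x^{2} e^{t} e^{x}, e^{t} e^{x} \cos{\left(x \right)}, …]:  A = -1
Solving: A = -1, B = -3.
Check against the point condition:
  u(0, 0) = -4  ⟹  A + B = -4  ✓
Hence u(x, t) = - 3 e^{t x} - e^{t + x}.

Answer: u(x, t) = - 3 e^{t x} - e^{t + x}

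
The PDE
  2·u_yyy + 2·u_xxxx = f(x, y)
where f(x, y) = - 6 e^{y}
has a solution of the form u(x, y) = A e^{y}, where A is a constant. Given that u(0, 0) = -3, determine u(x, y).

Substitute the ansatz u = A e^{y} into the left-hand side.
Derivatives of the ansatz:
  u_yyy = A e^{y}
  u_xxxx = 0
Term by term:
  2·u_yyy = 2 A e^{y}
  2·u_xxxx = 0
So the left-hand side equals
  2 A e^{y}
This must equal f(x, y) = - 6 e^{y} identically.
Matching coefficients of the independent functions:
  [e^{y}]:  2 A = -6
Solving: A = -3.
Check against the point condition:
  u(0, 0) = -3  ⟹  A = -3  ✓
Hence u(x, y) = - 3 e^{y}.

Answer: u(x, y) = - 3 e^{y}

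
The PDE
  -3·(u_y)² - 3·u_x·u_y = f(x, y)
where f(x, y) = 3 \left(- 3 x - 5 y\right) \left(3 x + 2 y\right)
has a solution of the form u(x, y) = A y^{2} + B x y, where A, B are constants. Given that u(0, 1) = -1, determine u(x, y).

Substitute the ansatz u = A y^{2} + B x y into the left-hand side.
Derivatives of the ansatz:
  u_y = 2 A y + B x
  u_x = B y
Term by term:
  -3·(u_y)² = - 12 A^{2} y^{2} - 12 A B x y - 3 B^{2} x^{2}
  -3·u_x·u_y = - 6 A B y^{2} - 3 B^{2} x y
So the left-hand side equals
  - 12 A^{2} y^{2} - 12 A B x y - 6 A B y^{2} - 3 B^{2} x^{2} - 3 B^{2} x y
This must equal f(x, y) identically; expanded, f = - 27 x^{2} - 63 x y - 30 y^{2}.
Matching coefficients of the independent functions:
  [x^{2}]:  - 3 B^{2} = -27
  [y^{2}]:  - 12 A^{2} - 6 A B = -30
  [x y]:  - 12 A B - 3 B^{2} = -63
These equations allow (A, B) = (-1, -3) or (1, 3).
Impose the point condition(s):
  u(0, 1) = -1  ⟹  A = -1
Only A = -1, B = -3 satisfies everything.
Hence u(x, y) = - 3 x y - y^{2}.

Answer: u(x, y) = - 3 x y - y^{2}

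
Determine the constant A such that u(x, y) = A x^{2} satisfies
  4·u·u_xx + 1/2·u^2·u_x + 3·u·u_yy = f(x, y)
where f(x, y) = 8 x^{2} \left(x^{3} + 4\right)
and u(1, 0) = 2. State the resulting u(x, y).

Substitute the ansatz u = A x^{2} into the left-hand side.
Derivatives of the ansatz:
  u_xx = 2 A
  u_x = 2 A x
  u_yy = 0
Term by term:
  4·u·u_xx = 8 A^{2} x^{2}
  1/2·u^2·u_x = A^{3} x^{5}
  3·u·u_yy = 0
So the left-hand side equals
  A^{3} x^{5} + 8 A^{2} x^{2}
This must equal f(x, y) identically; expanded, f = 8 x^{5} + 32 x^{2}.
Matching coefficients of the independent functions:
  [x^{2}]:  8 A^{2} = 32
  [x^{5}]:  A^{3} = 8
Solving: A = 2.
Check against the point condition:
  u(1, 0) = 2  ⟹  A = 2  ✓
Hence u(x, y) = 2 x^{2}.

Answer: u(x, y) = 2 x^{2}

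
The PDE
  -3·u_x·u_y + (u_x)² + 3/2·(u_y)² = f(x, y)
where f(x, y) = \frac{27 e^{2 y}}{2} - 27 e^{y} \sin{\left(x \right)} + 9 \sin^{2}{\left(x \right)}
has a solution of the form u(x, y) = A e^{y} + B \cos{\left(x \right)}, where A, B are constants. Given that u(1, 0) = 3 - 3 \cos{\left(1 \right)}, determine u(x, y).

Substitute the ansatz u = A e^{y} + B \cos{\left(x \right)} into the left-hand side.
Derivatives of the ansatz:
  u_x = - B \sin{\left(x \right)}
  u_y = A e^{y}
Term by term:
  -3·u_x·u_y = 3 A B e^{y} \sin{\left(x \right)}
  (u_x)² = B^{2} \sin^{2}{\left(x \right)}
  3/2·(u_y)² = \frac{3 A^{2} e^{2 y}}{2}
So the left-hand side equals
  \frac{3 A^{2} e^{2 y}}{2} + 3 A B e^{y} \sin{\left(x \right)} + B^{2} \sin^{2}{\left(x \right)}
This must equal f(x, y) = \frac{27 e^{2 y}}{2} - 27 e^{y} \sin{\left(x \right)} + 9 \sin^{2}{\left(x \right)} identically.
Matching coefficients of the independent functions:
  [e^{y} \sin{\left(x \right)}]:  3 A B = -27
  [e^{2 y}]:  \frac{3 A^{2}}{2} = \frac{27}{2}
  [\sin^{2}{\left(x \right)}]:  B^{2} = 9
These equations allow (A, B) = (-3, 3) or (3, -3).
Impose the point condition(s):
  u(1, 0) = 3 - 3 \cos{\left(1 \right)}  ⟹  A + B \cos{\left(1 \right)} = 3 - 3 \cos{\left(1 \right)}
Only A = 3, B = -3 satisfies everything.
Hence u(x, y) = 3 e^{y} - 3 \cos{\left(x \right)}.

Answer: u(x, y) = 3 e^{y} - 3 \cos{\left(x \right)}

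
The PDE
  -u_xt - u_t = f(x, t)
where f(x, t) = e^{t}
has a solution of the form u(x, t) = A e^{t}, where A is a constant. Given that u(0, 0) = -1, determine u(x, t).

Answer: u(x, t) = - e^{t}

Derivation:
Substitute the ansatz u = A e^{t} into the left-hand side.
Derivatives of the ansatz:
  u_xt = 0
  u_t = A e^{t}
Term by term:
  -u_xt = 0
  -u_t = - A e^{t}
So the left-hand side equals
  - A e^{t}
This must equal f(x, t) = e^{t} identically.
Matching coefficients of the independent functions:
  [e^{t}]:  - A = 1
Solving: A = -1.
Check against the point condition:
  u(0, 0) = -1  ⟹  A = -1  ✓
Hence u(x, t) = - e^{t}.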